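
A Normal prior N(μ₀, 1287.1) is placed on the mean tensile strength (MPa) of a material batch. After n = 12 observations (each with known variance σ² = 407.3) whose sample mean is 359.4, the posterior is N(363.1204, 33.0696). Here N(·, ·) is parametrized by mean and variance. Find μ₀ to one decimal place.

The posterior mean is a precision-weighted average: μ_n = (τ₀μ₀ + τ_data·x̄)/(τ₀+τ_data), with τ₀=1/σ₀² and τ_data=n/σ².
Here τ₀ = 1/1287.1 = 0.000777 and τ_data = 12/407.3 = 0.029462, so τ_n = 0.030239.
Rearranging for μ₀: μ₀ = (μ_n·τ_n − τ_data·x̄)/τ₀ = (363.1204·0.030239 − 0.029462·359.4) / 0.000777 = 0.391755/0.000777 ≈ 504.2.

μ₀ = 504.2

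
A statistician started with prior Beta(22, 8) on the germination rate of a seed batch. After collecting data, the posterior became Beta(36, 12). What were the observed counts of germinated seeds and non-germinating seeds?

Beta is conjugate to the binomial likelihood: posterior = Beta(α+s, β+f).
So s = 36 − 22 = 14 and f = 12 − 8 = 4.

14 germinated seeds and 4 non-germinating seeds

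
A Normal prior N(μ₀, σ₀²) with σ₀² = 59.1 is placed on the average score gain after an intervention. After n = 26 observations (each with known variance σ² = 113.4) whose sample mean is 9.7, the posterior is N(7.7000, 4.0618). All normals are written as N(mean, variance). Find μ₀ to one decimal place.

With known observation variance, the Normal–Normal posterior has precision τ_n = τ₀ + n/σ² and mean μ_n = (τ₀μ₀ + (n/σ²)x̄)/τ_n.
Here τ₀ = 1/59.1 = 0.016920 and τ_data = 26/113.4 = 0.229277, so τ_n = 0.246197.
Rearranging for μ₀: μ₀ = (μ_n·τ_n − τ_data·x̄)/τ₀ = (7.7000·0.246197 − 0.229277·9.7) / 0.016920 = -0.328270/0.016920 ≈ -19.4.

μ₀ = -19.4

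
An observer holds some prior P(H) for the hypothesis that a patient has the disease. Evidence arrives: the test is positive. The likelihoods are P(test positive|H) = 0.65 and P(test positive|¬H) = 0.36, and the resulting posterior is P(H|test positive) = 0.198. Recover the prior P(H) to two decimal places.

P(H) = 0.12

Bayes' rule in odds form gives O(H|E) = O(H)·[P(E|H)/P(E|¬H)], hence O(H) = O(H|E)/LR.
Posterior odds = 0.198/(1−0.198) = 0.2469. LR = 0.65/0.36 = 1.8056.
Prior odds = 0.2469/1.8056 = 0.1367, so P(H) = 0.1367/(1+0.1367) ≈ 0.12.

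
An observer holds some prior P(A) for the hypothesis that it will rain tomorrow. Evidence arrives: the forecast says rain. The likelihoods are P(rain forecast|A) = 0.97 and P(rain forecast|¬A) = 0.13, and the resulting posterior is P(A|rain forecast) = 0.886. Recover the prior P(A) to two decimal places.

Bayes' rule in odds form gives O(A|E) = O(A)·[P(E|A)/P(E|¬A)], hence O(A) = O(A|E)/LR.
Posterior odds = 0.886/(1−0.886) = 7.7719. LR = 0.97/0.13 = 7.4615.
Prior odds = 7.7719/7.4615 = 1.0416, so P(A) = 1.0416/(1+1.0416) ≈ 0.51.

P(A) = 0.51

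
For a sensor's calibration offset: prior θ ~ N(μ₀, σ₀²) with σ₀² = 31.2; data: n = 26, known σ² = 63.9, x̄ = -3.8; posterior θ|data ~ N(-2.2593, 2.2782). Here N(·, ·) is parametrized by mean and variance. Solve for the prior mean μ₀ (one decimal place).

μ₀ = 17.3

The posterior mean is a precision-weighted average: μ_n = (τ₀μ₀ + τ_data·x̄)/(τ₀+τ_data), with τ₀=1/σ₀² and τ_data=n/σ².
Here τ₀ = 1/31.2 = 0.032051 and τ_data = 26/63.9 = 0.406886, so τ_n = 0.438937.
Rearranging for μ₀: μ₀ = (μ_n·τ_n − τ_data·x̄)/τ₀ = (-2.2593·0.438937 − 0.406886·-3.8) / 0.032051 = 0.554476/0.032051 ≈ 17.3.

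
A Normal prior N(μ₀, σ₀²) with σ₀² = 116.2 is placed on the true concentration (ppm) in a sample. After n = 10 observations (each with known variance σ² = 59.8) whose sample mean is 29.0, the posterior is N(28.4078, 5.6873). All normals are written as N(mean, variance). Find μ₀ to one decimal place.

μ₀ = 16.9

The posterior mean is a precision-weighted average: μ_n = (τ₀μ₀ + τ_data·x̄)/(τ₀+τ_data), with τ₀=1/σ₀² and τ_data=n/σ².
Here τ₀ = 1/116.2 = 0.008606 and τ_data = 10/59.8 = 0.167224, so τ_n = 0.175830.
Rearranging for μ₀: μ₀ = (μ_n·τ_n − τ_data·x̄)/τ₀ = (28.4078·0.175830 − 0.167224·29.0) / 0.008606 = 0.145447/0.008606 ≈ 16.9.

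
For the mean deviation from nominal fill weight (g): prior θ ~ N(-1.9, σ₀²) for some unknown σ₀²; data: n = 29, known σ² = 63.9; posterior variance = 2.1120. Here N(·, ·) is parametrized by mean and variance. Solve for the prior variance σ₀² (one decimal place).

For the Normal–Normal model with known σ², precisions add: τ_n = τ₀ + n/σ².
So 1/σ₀² = 1/2.1120 − 29/63.9 = 0.473485 − 0.453834 = 0.019651.
Hence σ₀² = 1/0.019651 ≈ 50.9.

σ₀² = 50.9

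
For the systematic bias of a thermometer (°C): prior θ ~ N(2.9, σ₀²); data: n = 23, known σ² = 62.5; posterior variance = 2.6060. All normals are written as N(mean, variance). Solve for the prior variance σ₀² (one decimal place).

σ₀² = 63.6

Posterior precision equals prior precision plus data precision: 1/σ_n² = 1/σ₀² + n/σ².
So 1/σ₀² = 1/2.6060 − 23/62.5 = 0.383730 − 0.368000 = 0.015730.
Hence σ₀² = 1/0.015730 ≈ 63.6.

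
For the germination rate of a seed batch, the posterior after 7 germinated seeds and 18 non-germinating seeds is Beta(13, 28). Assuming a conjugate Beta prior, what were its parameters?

Beta(6, 10)

Beta is conjugate to the binomial likelihood: posterior = Beta(a+s, b+f).
Subtract the data counts: 13−7=6, 28−18=10.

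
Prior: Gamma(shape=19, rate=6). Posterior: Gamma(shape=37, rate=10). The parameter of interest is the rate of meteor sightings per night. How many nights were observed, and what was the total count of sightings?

n = 4 nights with total 18 sightings

Gamma–Poisson conjugacy: posterior shape = α + Σxᵢ, posterior rate = β + n.
Matching: Σxᵢ = 37 − 19 = 18 and n = 10 − 6 = 4.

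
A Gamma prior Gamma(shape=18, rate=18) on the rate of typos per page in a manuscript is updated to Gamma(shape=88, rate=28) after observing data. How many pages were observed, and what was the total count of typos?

Gamma–Poisson conjugacy: posterior shape = α + Σxᵢ, posterior rate = β + n.
Matching: Σxᵢ = 88 − 18 = 70 and n = 28 − 18 = 10.

n = 10 pages with total 70 typos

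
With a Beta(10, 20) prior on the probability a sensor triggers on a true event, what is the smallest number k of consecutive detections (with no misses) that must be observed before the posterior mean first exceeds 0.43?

k = 6

After k detections and 0 misses the posterior is Beta(10+k, 20), with mean (10+k)/(10+20+k).
Set (10+k)/(30+k) > 0.43 and solve: k > (0.43·30 − 10)/(1 − 0.43) = 5.088.
The smallest integer exceeding 5.088 is 6.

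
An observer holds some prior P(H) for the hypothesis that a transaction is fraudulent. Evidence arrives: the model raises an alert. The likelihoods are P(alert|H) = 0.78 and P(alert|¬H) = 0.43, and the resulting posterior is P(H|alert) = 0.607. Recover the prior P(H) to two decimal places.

Bayes' rule in odds form gives O(H|E) = O(H)·[P(E|H)/P(E|¬H)], hence O(H) = O(H|E)/LR.
Posterior odds = 0.607/(1−0.607) = 1.5445. LR = 0.78/0.43 = 1.8140.
Prior odds = 1.5445/1.8140 = 0.8514, so P(H) = 0.8514/(1+0.8514) ≈ 0.46.

P(H) = 0.46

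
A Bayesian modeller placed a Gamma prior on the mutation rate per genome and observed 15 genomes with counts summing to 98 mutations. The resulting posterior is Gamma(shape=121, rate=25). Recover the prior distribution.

Gamma(shape=23, rate=10)

Gamma–Poisson conjugacy: posterior shape = α + Σxᵢ, posterior rate = β + n.
So α = 121 − 98 = 23 and β = 25 − 15 = 10.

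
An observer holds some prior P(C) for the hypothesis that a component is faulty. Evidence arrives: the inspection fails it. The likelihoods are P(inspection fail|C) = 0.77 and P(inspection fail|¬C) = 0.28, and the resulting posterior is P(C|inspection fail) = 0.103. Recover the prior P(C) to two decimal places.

P(C) = 0.04

In odds form, posterior odds = prior odds × likelihood ratio, so prior odds = posterior odds ÷ LR.
Posterior odds = 0.103/(1−0.103) = 0.1148. LR = 0.77/0.28 = 2.7500.
Prior odds = 0.1148/2.7500 = 0.0417, so P(C) = 0.0417/(1+0.0417) ≈ 0.04.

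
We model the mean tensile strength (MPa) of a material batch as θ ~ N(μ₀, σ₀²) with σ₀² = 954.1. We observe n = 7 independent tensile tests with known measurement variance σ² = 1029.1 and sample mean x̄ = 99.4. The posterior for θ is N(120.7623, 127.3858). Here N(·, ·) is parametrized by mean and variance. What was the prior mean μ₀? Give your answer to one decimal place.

μ₀ = 259.4

With known observation variance, the Normal–Normal posterior has precision τ_n = τ₀ + n/σ² and mean μ_n = (τ₀μ₀ + (n/σ²)x̄)/τ_n.
Here τ₀ = 1/954.1 = 0.001048 and τ_data = 7/1029.1 = 0.006802, so τ_n = 0.007850.
Rearranging for μ₀: μ₀ = (μ_n·τ_n − τ_data·x̄)/τ₀ = (120.7623·0.007850 − 0.006802·99.4) / 0.001048 = 0.271865/0.001048 ≈ 259.4.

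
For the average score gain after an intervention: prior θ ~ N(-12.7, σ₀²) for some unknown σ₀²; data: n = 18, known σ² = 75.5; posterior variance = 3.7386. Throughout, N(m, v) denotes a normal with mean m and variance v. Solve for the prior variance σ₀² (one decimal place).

σ₀² = 34.4

Posterior precision equals prior precision plus data precision: 1/σ_n² = 1/σ₀² + n/σ².
So 1/σ₀² = 1/3.7386 − 18/75.5 = 0.267480 − 0.238411 = 0.029069.
Hence σ₀² = 1/0.029069 ≈ 34.4.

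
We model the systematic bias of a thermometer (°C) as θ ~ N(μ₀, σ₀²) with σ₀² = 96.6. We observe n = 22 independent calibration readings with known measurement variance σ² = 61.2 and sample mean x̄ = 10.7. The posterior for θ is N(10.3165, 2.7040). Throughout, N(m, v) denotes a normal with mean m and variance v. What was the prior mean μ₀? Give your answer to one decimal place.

The posterior mean is a precision-weighted average: μ_n = (τ₀μ₀ + τ_data·x̄)/(τ₀+τ_data), with τ₀=1/σ₀² and τ_data=n/σ².
Here τ₀ = 1/96.6 = 0.010352 and τ_data = 22/61.2 = 0.359477, so τ_n = 0.369829.
Rearranging for μ₀: μ₀ = (μ_n·τ_n − τ_data·x̄)/τ₀ = (10.3165·0.369829 − 0.359477·10.7) / 0.010352 = -0.031063/0.010352 ≈ -3.0.

μ₀ = -3.0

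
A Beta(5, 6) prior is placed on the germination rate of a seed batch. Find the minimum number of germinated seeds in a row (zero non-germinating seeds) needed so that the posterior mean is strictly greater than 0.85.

After k germinated seeds and 0 non-germinating seeds the posterior is Beta(5+k, 6), with mean (5+k)/(5+6+k).
Set (5+k)/(11+k) > 0.85 and solve: k > (0.85·11 − 5)/(1 − 0.85) = 29.000.
The smallest integer exceeding 29.000 is 30, and checking k=30: (35)/(41) = 0.8537 > 0.85.

k = 30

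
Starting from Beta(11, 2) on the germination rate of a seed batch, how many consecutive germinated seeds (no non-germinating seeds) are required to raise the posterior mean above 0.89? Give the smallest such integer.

k = 6

After k germinated seeds and 0 non-germinating seeds the posterior is Beta(11+k, 2), with mean (11+k)/(11+2+k).
Set (11+k)/(13+k) > 0.89 and solve: k > (0.89·13 − 11)/(1 − 0.89) = 5.182.
The smallest integer exceeding 5.182 is 6, and checking k=6: (17)/(19) = 0.8947 > 0.89.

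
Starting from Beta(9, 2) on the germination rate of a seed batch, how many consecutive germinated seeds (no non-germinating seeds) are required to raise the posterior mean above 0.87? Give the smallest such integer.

After k germinated seeds and 0 non-germinating seeds the posterior is Beta(9+k, 2), with mean (9+k)/(9+2+k).
Set (9+k)/(11+k) > 0.87 and solve: k > (0.87·11 − 9)/(1 − 0.87) = 4.385.
The smallest integer exceeding 4.385 is 5, and checking k=5: (14)/(16) = 0.8750 > 0.87.

k = 5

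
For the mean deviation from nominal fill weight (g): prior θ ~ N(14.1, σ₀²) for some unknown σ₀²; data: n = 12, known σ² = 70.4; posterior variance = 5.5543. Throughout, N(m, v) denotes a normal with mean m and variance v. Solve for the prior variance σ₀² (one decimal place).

Posterior precision equals prior precision plus data precision: 1/σ_n² = 1/σ₀² + n/σ².
So 1/σ₀² = 1/5.5543 − 12/70.4 = 0.180041 − 0.170455 = 0.009586.
Hence σ₀² = 1/0.009586 ≈ 104.3.

σ₀² = 104.3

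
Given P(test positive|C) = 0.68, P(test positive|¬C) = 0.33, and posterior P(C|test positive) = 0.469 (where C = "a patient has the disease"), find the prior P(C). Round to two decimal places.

P(C) = 0.30

In odds form, posterior odds = prior odds × likelihood ratio, so prior odds = posterior odds ÷ LR.
Posterior odds = 0.469/(1−0.469) = 0.8832. LR = 0.68/0.33 = 2.0606.
Prior odds = 0.8832/2.0606 = 0.4286, so P(C) = 0.4286/(1+0.4286) ≈ 0.30.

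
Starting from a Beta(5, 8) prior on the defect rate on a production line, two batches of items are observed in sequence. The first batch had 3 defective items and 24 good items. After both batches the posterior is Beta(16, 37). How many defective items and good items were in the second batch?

8 defective items and 5 good items

Because Beta–binomial updating is additive in the counts, the combined data contributed (α_post−α_prior, β_post−β_prior) successes and failures.
Total across both batches: 16−5=11 defective items, 37−8=29 good items.
Subtract the first batch: 11−3=8 defective items and 29−24=5 good items.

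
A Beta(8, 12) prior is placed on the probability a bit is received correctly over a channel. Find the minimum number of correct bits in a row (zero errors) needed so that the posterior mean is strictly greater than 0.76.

After k correct bits and 0 errors the posterior is Beta(8+k, 12), with mean (8+k)/(8+12+k).
Set (8+k)/(20+k) > 0.76 and solve: k > (0.76·20 − 8)/(1 − 0.76) = 30.000.
The smallest integer exceeding 30.000 is 31.

k = 31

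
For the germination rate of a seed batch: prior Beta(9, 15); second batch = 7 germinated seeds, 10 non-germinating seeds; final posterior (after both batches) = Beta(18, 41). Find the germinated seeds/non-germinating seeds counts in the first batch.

2 germinated seeds and 16 non-germinating seeds

Sequential conjugate updates are equivalent to a single update on the pooled data, so total successes = posterior α − prior α and total failures = posterior β − prior β.
Total across both batches: 18−9=9 germinated seeds, 41−15=26 non-germinating seeds.
Subtract the second batch: 9−7=2 germinated seeds and 26−10=16 non-germinating seeds.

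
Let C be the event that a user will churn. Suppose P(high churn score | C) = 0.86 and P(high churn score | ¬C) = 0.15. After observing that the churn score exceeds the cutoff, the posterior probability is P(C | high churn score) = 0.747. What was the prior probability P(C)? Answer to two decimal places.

P(C) = 0.34

Bayes' rule in odds form gives O(C|E) = O(C)·[P(E|C)/P(E|¬C)], hence O(C) = O(C|E)/LR.
Posterior odds = 0.747/(1−0.747) = 2.9526. LR = 0.86/0.15 = 5.7333.
Prior odds = 2.9526/5.7333 = 0.5150, so P(C) = 0.5150/(1+0.5150) ≈ 0.34.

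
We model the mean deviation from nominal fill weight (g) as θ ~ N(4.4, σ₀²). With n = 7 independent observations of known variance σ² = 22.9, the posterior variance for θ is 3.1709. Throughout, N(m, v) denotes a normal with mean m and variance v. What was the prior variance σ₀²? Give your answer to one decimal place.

σ₀² = 103.2

Posterior precision equals prior precision plus data precision: 1/σ_n² = 1/σ₀² + n/σ².
So 1/σ₀² = 1/3.1709 − 7/22.9 = 0.315368 − 0.305677 = 0.009691.
Hence σ₀² = 1/0.009691 ≈ 103.2.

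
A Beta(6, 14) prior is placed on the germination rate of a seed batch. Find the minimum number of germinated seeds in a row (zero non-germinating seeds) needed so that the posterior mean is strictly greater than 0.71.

After k germinated seeds and 0 non-germinating seeds the posterior is Beta(6+k, 14), with mean (6+k)/(6+14+k).
Set (6+k)/(20+k) > 0.71 and solve: k > (0.71·20 − 6)/(1 − 0.71) = 28.276.
The smallest integer exceeding 28.276 is 29.

k = 29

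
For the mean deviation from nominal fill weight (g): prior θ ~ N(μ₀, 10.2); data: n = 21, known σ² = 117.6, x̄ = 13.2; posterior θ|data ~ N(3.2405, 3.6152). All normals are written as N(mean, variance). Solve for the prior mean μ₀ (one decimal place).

μ₀ = -14.9

With known observation variance, the Normal–Normal posterior has precision τ_n = τ₀ + n/σ² and mean μ_n = (τ₀μ₀ + (n/σ²)x̄)/τ_n.
Here τ₀ = 1/10.2 = 0.098039 and τ_data = 21/117.6 = 0.178571, so τ_n = 0.276610.
Rearranging for μ₀: μ₀ = (μ_n·τ_n − τ_data·x̄)/τ₀ = (3.2405·0.276610 − 0.178571·13.2) / 0.098039 = -1.460782/0.098039 ≈ -14.9.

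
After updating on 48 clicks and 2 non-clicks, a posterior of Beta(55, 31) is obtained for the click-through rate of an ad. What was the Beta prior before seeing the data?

Beta(7, 29)

Under Beta–binomial conjugacy the posterior parameters are (α+s, β+f).
Subtract the data counts: 55−48=7, 31−2=29.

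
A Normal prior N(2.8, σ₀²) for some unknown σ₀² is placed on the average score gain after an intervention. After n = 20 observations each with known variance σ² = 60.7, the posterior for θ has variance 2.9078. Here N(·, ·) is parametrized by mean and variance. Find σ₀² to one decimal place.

σ₀² = 69.4

Posterior precision equals prior precision plus data precision: 1/σ_n² = 1/σ₀² + n/σ².
So 1/σ₀² = 1/2.9078 − 20/60.7 = 0.343903 − 0.329489 = 0.014414.
Hence σ₀² = 1/0.014414 ≈ 69.4.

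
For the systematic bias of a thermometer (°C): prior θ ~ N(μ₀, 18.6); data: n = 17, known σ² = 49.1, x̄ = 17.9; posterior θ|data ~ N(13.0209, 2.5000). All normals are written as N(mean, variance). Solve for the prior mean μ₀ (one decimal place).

The posterior mean is a precision-weighted average: μ_n = (τ₀μ₀ + τ_data·x̄)/(τ₀+τ_data), with τ₀=1/σ₀² and τ_data=n/σ².
Here τ₀ = 1/18.6 = 0.053763 and τ_data = 17/49.1 = 0.346232, so τ_n = 0.399995.
Rearranging for μ₀: μ₀ = (μ_n·τ_n − τ_data·x̄)/τ₀ = (13.0209·0.399995 − 0.346232·17.9) / 0.053763 = -0.989258/0.053763 ≈ -18.4.

μ₀ = -18.4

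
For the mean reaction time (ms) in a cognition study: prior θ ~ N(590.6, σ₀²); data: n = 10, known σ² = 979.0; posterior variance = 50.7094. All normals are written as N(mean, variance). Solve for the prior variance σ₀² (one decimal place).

σ₀² = 105.2

Posterior precision equals prior precision plus data precision: 1/σ_n² = 1/σ₀² + n/σ².
So 1/σ₀² = 1/50.7094 − 10/979.0 = 0.019720 − 0.010215 = 0.009505.
Hence σ₀² = 1/0.009505 ≈ 105.2.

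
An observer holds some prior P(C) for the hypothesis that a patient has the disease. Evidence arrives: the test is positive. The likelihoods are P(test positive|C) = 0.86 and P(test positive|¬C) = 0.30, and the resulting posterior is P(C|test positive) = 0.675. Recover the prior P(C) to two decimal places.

In odds form, posterior odds = prior odds × likelihood ratio, so prior odds = posterior odds ÷ LR.
Posterior odds = 0.675/(1−0.675) = 2.0769. LR = 0.86/0.30 = 2.8667.
Prior odds = 2.0769/2.8667 = 0.7245, so P(C) = 0.7245/(1+0.7245) ≈ 0.42.

P(C) = 0.42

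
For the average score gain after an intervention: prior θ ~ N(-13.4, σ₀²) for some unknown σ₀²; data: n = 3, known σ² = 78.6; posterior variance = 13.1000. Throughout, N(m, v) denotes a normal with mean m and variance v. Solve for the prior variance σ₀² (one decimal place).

Posterior precision equals prior precision plus data precision: 1/σ_n² = 1/σ₀² + n/σ².
So 1/σ₀² = 1/13.1000 − 3/78.6 = 0.076336 − 0.038168 = 0.038168.
Hence σ₀² = 1/0.038168 ≈ 26.2.

σ₀² = 26.2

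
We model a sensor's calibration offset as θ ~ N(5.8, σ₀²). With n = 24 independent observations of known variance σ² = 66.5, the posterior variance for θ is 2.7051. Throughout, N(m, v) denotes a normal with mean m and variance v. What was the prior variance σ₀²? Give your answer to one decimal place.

Posterior precision equals prior precision plus data precision: 1/σ_n² = 1/σ₀² + n/σ².
So 1/σ₀² = 1/2.7051 − 24/66.5 = 0.369672 − 0.360902 = 0.008770.
Hence σ₀² = 1/0.008770 ≈ 114.0.

σ₀² = 114.0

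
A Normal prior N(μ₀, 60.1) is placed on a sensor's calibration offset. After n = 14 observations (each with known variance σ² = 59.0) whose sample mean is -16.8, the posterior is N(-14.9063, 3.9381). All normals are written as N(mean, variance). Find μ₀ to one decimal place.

With known observation variance, the Normal–Normal posterior has precision τ_n = τ₀ + n/σ² and mean μ_n = (τ₀μ₀ + (n/σ²)x̄)/τ_n.
Here τ₀ = 1/60.1 = 0.016639 and τ_data = 14/59.0 = 0.237288, so τ_n = 0.253927.
Rearranging for μ₀: μ₀ = (μ_n·τ_n − τ_data·x̄)/τ₀ = (-14.9063·0.253927 − 0.237288·-16.8) / 0.016639 = 0.201326/0.016639 ≈ 12.1.

μ₀ = 12.1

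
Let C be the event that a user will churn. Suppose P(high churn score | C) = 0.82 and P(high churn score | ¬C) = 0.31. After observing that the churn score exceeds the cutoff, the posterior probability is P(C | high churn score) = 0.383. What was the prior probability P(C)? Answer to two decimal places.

P(C) = 0.19

In odds form, posterior odds = prior odds × likelihood ratio, so prior odds = posterior odds ÷ LR.
Posterior odds = 0.383/(1−0.383) = 0.6207. LR = 0.82/0.31 = 2.6452.
Prior odds = 0.6207/2.6452 = 0.2347, so P(C) = 0.2347/(1+0.2347) ≈ 0.19.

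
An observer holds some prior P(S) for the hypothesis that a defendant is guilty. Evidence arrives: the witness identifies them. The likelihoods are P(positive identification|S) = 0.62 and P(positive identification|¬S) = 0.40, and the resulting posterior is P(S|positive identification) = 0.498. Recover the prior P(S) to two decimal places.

Bayes' rule in odds form gives O(S|E) = O(S)·[P(E|S)/P(E|¬S)], hence O(S) = O(S|E)/LR.
Posterior odds = 0.498/(1−0.498) = 0.9920. LR = 0.62/0.40 = 1.5500.
Prior odds = 0.9920/1.5500 = 0.6400, so P(S) = 0.6400/(1+0.6400) ≈ 0.39.

P(S) = 0.39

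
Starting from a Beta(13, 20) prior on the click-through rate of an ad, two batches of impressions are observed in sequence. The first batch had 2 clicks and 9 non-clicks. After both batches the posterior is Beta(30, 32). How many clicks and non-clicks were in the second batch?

Because Beta–binomial updating is additive in the counts, the combined data contributed (α_post−α_prior, β_post−β_prior) successes and failures.
Total across both batches: 30−13=17 clicks, 32−20=12 non-clicks.
Subtract the first batch: 17−2=15 clicks and 12−9=3 non-clicks.

15 clicks and 3 non-clicks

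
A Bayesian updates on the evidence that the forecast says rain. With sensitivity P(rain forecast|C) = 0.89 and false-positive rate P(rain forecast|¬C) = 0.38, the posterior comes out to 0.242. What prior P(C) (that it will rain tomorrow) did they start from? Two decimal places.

P(C) = 0.12

Bayes' rule in odds form gives O(C|E) = O(C)·[P(E|C)/P(E|¬C)], hence O(C) = O(C|E)/LR.
Posterior odds = 0.242/(1−0.242) = 0.3193. LR = 0.89/0.38 = 2.3421.
Prior odds = 0.3193/2.3421 = 0.1363, so P(C) = 0.1363/(1+0.1363) ≈ 0.12.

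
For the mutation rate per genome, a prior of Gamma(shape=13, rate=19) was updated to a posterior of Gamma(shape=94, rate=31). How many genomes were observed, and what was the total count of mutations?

Gamma–Poisson conjugacy: posterior shape = α + Σxᵢ, posterior rate = β + n.
Matching: Σxᵢ = 94 − 13 = 81 and n = 31 − 19 = 12.

n = 12 genomes with total 81 mutations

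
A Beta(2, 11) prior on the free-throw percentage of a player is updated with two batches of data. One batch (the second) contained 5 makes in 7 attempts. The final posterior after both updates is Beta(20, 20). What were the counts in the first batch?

Sequential conjugate updates are equivalent to a single update on the pooled data, so total successes = posterior α − prior α and total failures = posterior β − prior β.
Total across both batches: 20−2=18 makes, 20−11=9 misses.
Subtract the second batch: 18−5=13 makes and 9−2=7 misses.

13 makes and 7 misses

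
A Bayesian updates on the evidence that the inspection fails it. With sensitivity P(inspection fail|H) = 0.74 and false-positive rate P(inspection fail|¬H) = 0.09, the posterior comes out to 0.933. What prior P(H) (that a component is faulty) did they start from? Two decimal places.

In odds form, posterior odds = prior odds × likelihood ratio, so prior odds = posterior odds ÷ LR.
Posterior odds = 0.933/(1−0.933) = 13.9254. LR = 0.74/0.09 = 8.2222.
Prior odds = 13.9254/8.2222 = 1.6936, so P(H) = 1.6936/(1+1.6936) ≈ 0.63.

P(H) = 0.63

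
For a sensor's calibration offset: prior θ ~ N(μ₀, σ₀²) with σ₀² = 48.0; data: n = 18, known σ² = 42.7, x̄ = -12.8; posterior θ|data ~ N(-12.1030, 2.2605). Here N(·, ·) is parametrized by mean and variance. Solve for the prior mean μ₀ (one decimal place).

μ₀ = 2.0

With known observation variance, the Normal–Normal posterior has precision τ_n = τ₀ + n/σ² and mean μ_n = (τ₀μ₀ + (n/σ²)x̄)/τ_n.
Here τ₀ = 1/48.0 = 0.020833 and τ_data = 18/42.7 = 0.421546, so τ_n = 0.442379.
Rearranging for μ₀: μ₀ = (μ_n·τ_n − τ_data·x̄)/τ₀ = (-12.1030·0.442379 − 0.421546·-12.8) / 0.020833 = 0.041676/0.020833 ≈ 2.0.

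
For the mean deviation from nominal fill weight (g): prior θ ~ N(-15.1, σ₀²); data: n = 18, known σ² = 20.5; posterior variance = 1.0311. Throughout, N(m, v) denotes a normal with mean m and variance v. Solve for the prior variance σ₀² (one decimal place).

For the Normal–Normal model with known σ², precisions add: τ_n = τ₀ + n/σ².
So 1/σ₀² = 1/1.0311 − 18/20.5 = 0.969838 − 0.878049 = 0.091789.
Hence σ₀² = 1/0.091789 ≈ 10.9.

σ₀² = 10.9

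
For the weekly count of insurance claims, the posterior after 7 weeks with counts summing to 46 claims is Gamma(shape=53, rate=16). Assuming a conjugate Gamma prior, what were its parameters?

Gamma–Poisson conjugacy: posterior shape = α + Σxᵢ, posterior rate = β + n.
So α = 53 − 46 = 7 and β = 16 − 7 = 9.

Gamma(shape=7, rate=9)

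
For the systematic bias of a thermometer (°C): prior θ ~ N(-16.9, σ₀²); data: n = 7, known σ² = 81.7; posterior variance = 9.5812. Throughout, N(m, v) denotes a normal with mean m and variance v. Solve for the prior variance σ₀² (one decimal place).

Posterior precision equals prior precision plus data precision: 1/σ_n² = 1/σ₀² + n/σ².
So 1/σ₀² = 1/9.5812 − 7/81.7 = 0.104371 − 0.085679 = 0.018692.
Hence σ₀² = 1/0.018692 ≈ 53.5.

σ₀² = 53.5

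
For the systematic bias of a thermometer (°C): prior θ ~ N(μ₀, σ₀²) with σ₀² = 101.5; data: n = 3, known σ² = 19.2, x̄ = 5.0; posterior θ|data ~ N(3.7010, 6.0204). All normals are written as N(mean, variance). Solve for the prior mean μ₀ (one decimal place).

μ₀ = -16.9

With known observation variance, the Normal–Normal posterior has precision τ_n = τ₀ + n/σ² and mean μ_n = (τ₀μ₀ + (n/σ²)x̄)/τ_n.
Here τ₀ = 1/101.5 = 0.009852 and τ_data = 3/19.2 = 0.156250, so τ_n = 0.166102.
Rearranging for μ₀: μ₀ = (μ_n·τ_n − τ_data·x̄)/τ₀ = (3.7010·0.166102 − 0.156250·5.0) / 0.009852 = -0.166506/0.009852 ≈ -16.9.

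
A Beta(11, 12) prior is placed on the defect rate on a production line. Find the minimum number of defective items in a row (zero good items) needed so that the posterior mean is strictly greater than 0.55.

k = 4

After k defective items and 0 good items the posterior is Beta(11+k, 12), with mean (11+k)/(11+12+k).
Set (11+k)/(23+k) > 0.55 and solve: k > (0.55·23 − 11)/(1 − 0.55) = 3.667.
The smallest integer exceeding 3.667 is 4.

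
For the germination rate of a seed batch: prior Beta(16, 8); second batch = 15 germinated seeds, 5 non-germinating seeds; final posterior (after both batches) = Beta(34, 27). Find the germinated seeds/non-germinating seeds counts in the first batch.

Because Beta–binomial updating is additive in the counts, the combined data contributed (α_post−α_prior, β_post−β_prior) successes and failures.
Total across both batches: 34−16=18 germinated seeds, 27−8=19 non-germinating seeds.
Subtract the second batch: 18−15=3 germinated seeds and 19−5=14 non-germinating seeds.

3 germinated seeds and 14 non-germinating seeds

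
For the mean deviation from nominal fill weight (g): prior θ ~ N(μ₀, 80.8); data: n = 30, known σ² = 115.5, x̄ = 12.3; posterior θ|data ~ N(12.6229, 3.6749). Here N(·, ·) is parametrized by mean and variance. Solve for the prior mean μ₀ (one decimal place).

The posterior mean is a precision-weighted average: μ_n = (τ₀μ₀ + τ_data·x̄)/(τ₀+τ_data), with τ₀=1/σ₀² and τ_data=n/σ².
Here τ₀ = 1/80.8 = 0.012376 and τ_data = 30/115.5 = 0.259740, so τ_n = 0.272116.
Rearranging for μ₀: μ₀ = (μ_n·τ_n − τ_data·x̄)/τ₀ = (12.6229·0.272116 − 0.259740·12.3) / 0.012376 = 0.240091/0.012376 ≈ 19.4.

μ₀ = 19.4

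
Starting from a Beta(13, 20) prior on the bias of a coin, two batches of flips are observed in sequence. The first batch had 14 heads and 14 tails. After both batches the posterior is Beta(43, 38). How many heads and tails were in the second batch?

Sequential conjugate updates are equivalent to a single update on the pooled data, so total successes = posterior α − prior α and total failures = posterior β − prior β.
Total across both batches: 43−13=30 heads, 38−20=18 tails.
Subtract the first batch: 30−14=16 heads and 18−14=4 tails.

16 heads and 4 tails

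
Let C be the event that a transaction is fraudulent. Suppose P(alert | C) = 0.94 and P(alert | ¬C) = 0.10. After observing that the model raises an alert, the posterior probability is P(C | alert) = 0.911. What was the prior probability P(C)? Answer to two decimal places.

In odds form, posterior odds = prior odds × likelihood ratio, so prior odds = posterior odds ÷ LR.
Posterior odds = 0.911/(1−0.911) = 10.2360. LR = 0.94/0.10 = 9.4000.
Prior odds = 10.2360/9.4000 = 1.0889, so P(C) = 1.0889/(1+1.0889) ≈ 0.52.

P(C) = 0.52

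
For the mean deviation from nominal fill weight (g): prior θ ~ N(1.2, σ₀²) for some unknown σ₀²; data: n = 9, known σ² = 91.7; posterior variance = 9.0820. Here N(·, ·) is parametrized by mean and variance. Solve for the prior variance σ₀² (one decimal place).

σ₀² = 83.6

Posterior precision equals prior precision plus data precision: 1/σ_n² = 1/σ₀² + n/σ².
So 1/σ₀² = 1/9.0820 − 9/91.7 = 0.110108 − 0.098146 = 0.011962.
Hence σ₀² = 1/0.011962 ≈ 83.6.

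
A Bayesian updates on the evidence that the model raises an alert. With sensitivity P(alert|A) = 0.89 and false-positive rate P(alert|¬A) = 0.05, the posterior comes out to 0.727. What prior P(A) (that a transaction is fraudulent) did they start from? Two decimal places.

In odds form, posterior odds = prior odds × likelihood ratio, so prior odds = posterior odds ÷ LR.
Posterior odds = 0.727/(1−0.727) = 2.6630. LR = 0.89/0.05 = 17.8000.
Prior odds = 2.6630/17.8000 = 0.1496, so P(A) = 0.1496/(1+0.1496) ≈ 0.13.

P(A) = 0.13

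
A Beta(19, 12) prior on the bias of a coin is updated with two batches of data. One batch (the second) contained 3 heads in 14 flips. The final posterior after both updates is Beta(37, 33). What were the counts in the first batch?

15 heads and 10 tails

Sequential conjugate updates are equivalent to a single update on the pooled data, so total successes = posterior α − prior α and total failures = posterior β − prior β.
Total across both batches: 37−19=18 heads, 33−12=21 tails.
Subtract the second batch: 18−3=15 heads and 21−11=10 tails.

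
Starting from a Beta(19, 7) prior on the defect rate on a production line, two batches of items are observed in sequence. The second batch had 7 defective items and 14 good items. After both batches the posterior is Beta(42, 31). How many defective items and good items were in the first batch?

Because Beta–binomial updating is additive in the counts, the combined data contributed (α_post−α_prior, β_post−β_prior) successes and failures.
Total across both batches: 42−19=23 defective items, 31−7=24 good items.
Subtract the second batch: 23−7=16 defective items and 24−14=10 good items.

16 defective items and 10 good items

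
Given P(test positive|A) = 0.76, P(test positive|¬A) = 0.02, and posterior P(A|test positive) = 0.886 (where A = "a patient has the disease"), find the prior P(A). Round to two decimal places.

P(A) = 0.17

In odds form, posterior odds = prior odds × likelihood ratio, so prior odds = posterior odds ÷ LR.
Posterior odds = 0.886/(1−0.886) = 7.7719. LR = 0.76/0.02 = 38.0000.
Prior odds = 7.7719/38.0000 = 0.2045, so P(A) = 0.2045/(1+0.2045) ≈ 0.17.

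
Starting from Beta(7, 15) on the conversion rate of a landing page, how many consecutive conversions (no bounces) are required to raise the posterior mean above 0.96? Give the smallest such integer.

k = 354

After k conversions and 0 bounces the posterior is Beta(7+k, 15), with mean (7+k)/(7+15+k).
Set (7+k)/(22+k) > 0.96 and solve: k > (0.96·22 − 7)/(1 − 0.96) = 353.000.
The smallest integer exceeding 353.000 is 354.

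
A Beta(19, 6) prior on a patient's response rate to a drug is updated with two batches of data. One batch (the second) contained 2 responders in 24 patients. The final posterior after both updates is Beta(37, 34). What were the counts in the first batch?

Because Beta–binomial updating is additive in the counts, the combined data contributed (α_post−α_prior, β_post−β_prior) successes and failures.
Total across both batches: 37−19=18 responders, 34−6=28 non-responders.
Subtract the second batch: 18−2=16 responders and 28−22=6 non-responders.

16 responders and 6 non-responders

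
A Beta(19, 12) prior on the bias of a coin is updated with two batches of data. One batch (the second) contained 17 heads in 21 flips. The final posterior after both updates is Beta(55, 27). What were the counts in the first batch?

19 heads and 11 tails

Sequential conjugate updates are equivalent to a single update on the pooled data, so total successes = posterior α − prior α and total failures = posterior β − prior β.
Total across both batches: 55−19=36 heads, 27−12=15 tails.
Subtract the second batch: 36−17=19 heads and 15−4=11 tails.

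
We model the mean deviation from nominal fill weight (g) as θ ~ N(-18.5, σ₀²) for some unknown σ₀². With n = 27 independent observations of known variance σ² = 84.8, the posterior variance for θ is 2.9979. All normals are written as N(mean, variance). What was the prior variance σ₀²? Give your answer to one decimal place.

σ₀² = 65.9

For the Normal–Normal model with known σ², precisions add: τ_n = τ₀ + n/σ².
So 1/σ₀² = 1/2.9979 − 27/84.8 = 0.333567 − 0.318396 = 0.015171.
Hence σ₀² = 1/0.015171 ≈ 65.9.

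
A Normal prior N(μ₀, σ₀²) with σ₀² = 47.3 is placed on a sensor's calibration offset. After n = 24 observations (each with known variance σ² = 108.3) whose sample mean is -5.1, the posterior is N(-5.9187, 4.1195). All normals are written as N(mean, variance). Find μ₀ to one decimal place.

μ₀ = -14.5

With known observation variance, the Normal–Normal posterior has precision τ_n = τ₀ + n/σ² and mean μ_n = (τ₀μ₀ + (n/σ²)x̄)/τ_n.
Here τ₀ = 1/47.3 = 0.021142 and τ_data = 24/108.3 = 0.221607, so τ_n = 0.242749.
Rearranging for μ₀: μ₀ = (μ_n·τ_n − τ_data·x̄)/τ₀ = (-5.9187·0.242749 − 0.221607·-5.1) / 0.021142 = -0.306563/0.021142 ≈ -14.5.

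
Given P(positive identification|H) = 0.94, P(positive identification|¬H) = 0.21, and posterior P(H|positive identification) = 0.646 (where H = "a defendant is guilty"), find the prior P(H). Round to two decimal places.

In odds form, posterior odds = prior odds × likelihood ratio, so prior odds = posterior odds ÷ LR.
Posterior odds = 0.646/(1−0.646) = 1.8249. LR = 0.94/0.21 = 4.4762.
Prior odds = 1.8249/4.4762 = 0.4077, so P(H) = 0.4077/(1+0.4077) ≈ 0.29.

P(H) = 0.29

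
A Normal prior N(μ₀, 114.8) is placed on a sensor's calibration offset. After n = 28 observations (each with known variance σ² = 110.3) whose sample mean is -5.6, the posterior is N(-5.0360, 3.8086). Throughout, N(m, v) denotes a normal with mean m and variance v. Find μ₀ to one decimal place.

μ₀ = 11.4

The posterior mean is a precision-weighted average: μ_n = (τ₀μ₀ + τ_data·x̄)/(τ₀+τ_data), with τ₀=1/σ₀² and τ_data=n/σ².
Here τ₀ = 1/114.8 = 0.008711 and τ_data = 28/110.3 = 0.253853, so τ_n = 0.262564.
Rearranging for μ₀: μ₀ = (μ_n·τ_n − τ_data·x̄)/τ₀ = (-5.0360·0.262564 − 0.253853·-5.6) / 0.008711 = 0.099304/0.008711 ≈ 11.4.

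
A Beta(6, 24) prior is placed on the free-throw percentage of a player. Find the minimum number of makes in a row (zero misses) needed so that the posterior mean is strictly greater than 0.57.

After k makes and 0 misses the posterior is Beta(6+k, 24), with mean (6+k)/(6+24+k).
Set (6+k)/(30+k) > 0.57 and solve: k > (0.57·30 − 6)/(1 − 0.57) = 25.814.
The smallest integer exceeding 25.814 is 26, and checking k=26: (32)/(56) = 0.5714 > 0.57.

k = 26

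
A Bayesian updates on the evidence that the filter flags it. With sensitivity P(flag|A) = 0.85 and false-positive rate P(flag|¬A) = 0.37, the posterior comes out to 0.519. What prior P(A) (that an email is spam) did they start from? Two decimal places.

P(A) = 0.32

Bayes' rule in odds form gives O(A|E) = O(A)·[P(E|A)/P(E|¬A)], hence O(A) = O(A|E)/LR.
Posterior odds = 0.519/(1−0.519) = 1.0790. LR = 0.85/0.37 = 2.2973.
Prior odds = 1.0790/2.2973 = 0.4697, so P(A) = 0.4697/(1+0.4697) ≈ 0.32.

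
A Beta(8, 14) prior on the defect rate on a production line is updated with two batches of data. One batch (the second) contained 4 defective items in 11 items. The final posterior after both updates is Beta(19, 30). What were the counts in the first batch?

7 defective items and 9 good items

Because Beta–binomial updating is additive in the counts, the combined data contributed (α_post−α_prior, β_post−β_prior) successes and failures.
Total across both batches: 19−8=11 defective items, 30−14=16 good items.
Subtract the second batch: 11−4=7 defective items and 16−7=9 good items.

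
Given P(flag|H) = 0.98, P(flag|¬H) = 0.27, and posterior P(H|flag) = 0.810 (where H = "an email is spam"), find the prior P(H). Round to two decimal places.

In odds form, posterior odds = prior odds × likelihood ratio, so prior odds = posterior odds ÷ LR.
Posterior odds = 0.810/(1−0.810) = 4.2632. LR = 0.98/0.27 = 3.6296.
Prior odds = 4.2632/3.6296 = 1.1746, so P(H) = 1.1746/(1+1.1746) ≈ 0.54.

P(H) = 0.54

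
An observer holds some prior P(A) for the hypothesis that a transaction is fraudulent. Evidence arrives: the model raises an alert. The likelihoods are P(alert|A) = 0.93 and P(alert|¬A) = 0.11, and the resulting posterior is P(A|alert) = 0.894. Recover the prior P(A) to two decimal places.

P(A) = 0.50

In odds form, posterior odds = prior odds × likelihood ratio, so prior odds = posterior odds ÷ LR.
Posterior odds = 0.894/(1−0.894) = 8.4340. LR = 0.93/0.11 = 8.4545.
Prior odds = 8.4340/8.4545 = 0.9976, so P(A) = 0.9976/(1+0.9976) ≈ 0.50.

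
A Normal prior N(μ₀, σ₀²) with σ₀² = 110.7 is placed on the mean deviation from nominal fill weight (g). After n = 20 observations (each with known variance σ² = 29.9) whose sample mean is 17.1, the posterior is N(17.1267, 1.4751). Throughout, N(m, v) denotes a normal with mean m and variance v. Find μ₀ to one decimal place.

μ₀ = 19.1

The posterior mean is a precision-weighted average: μ_n = (τ₀μ₀ + τ_data·x̄)/(τ₀+τ_data), with τ₀=1/σ₀² and τ_data=n/σ².
Here τ₀ = 1/110.7 = 0.009033 and τ_data = 20/29.9 = 0.668896, so τ_n = 0.677929.
Rearranging for μ₀: μ₀ = (μ_n·τ_n − τ_data·x̄)/τ₀ = (17.1267·0.677929 − 0.668896·17.1) / 0.009033 = 0.172565/0.009033 ≈ 19.1.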